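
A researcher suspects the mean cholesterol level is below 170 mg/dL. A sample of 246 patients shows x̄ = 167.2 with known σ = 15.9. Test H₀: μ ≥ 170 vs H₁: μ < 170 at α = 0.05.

z = -2.762. Critical value: -1.645. Reject H₀.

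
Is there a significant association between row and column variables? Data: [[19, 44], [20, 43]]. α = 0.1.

χ² = 0.037. df = 1, critical = 2.706. Fail to reject H₀. No evidence of dependence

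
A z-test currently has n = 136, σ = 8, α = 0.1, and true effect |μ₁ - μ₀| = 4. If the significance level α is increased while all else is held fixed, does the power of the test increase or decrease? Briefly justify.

Power increases: a larger α lowers the critical value, so more of the H₁ sampling distribution falls in the rejection region.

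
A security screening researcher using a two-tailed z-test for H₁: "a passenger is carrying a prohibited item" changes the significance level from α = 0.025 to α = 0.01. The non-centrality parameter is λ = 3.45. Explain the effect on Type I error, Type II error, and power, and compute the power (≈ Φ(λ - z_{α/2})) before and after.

Decreasing α from 0.025 to 0.01:
• Type I error rate decreases (α is the Type I rate by definition).
• Critical value moves from z_{α/2} = 2.241 to 2.576, so power = Φ(λ - z_{α/2}) goes from Φ(3.45 - 2.241) = 0.887 to Φ(3.45 - 2.576) = 0.809.
• Type II error rate β = 1 - power therefore increases (0.113 → 0.191).
Appropriate when false positives are costly — here, detaining an innocent passenger — delay and inconvenience.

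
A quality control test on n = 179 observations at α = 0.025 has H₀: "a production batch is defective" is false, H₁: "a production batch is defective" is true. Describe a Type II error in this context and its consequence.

Type II error: failing to reject H₀ when it is false — concluding that a production batch is defective is not supported when in fact it is. Consequence: shipping a defective batch — faulty products reach customers.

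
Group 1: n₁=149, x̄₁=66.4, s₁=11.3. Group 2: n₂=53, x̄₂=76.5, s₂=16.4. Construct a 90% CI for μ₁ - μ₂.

Difference = -10.1. SE = √(11.3²/149 + 16.4²/53) = 2.436. CI = (-14.11, -6.09)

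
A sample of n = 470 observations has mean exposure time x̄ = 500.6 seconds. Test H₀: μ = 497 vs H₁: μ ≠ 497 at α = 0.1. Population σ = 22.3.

z = (x̄ - μ₀)/(σ/√n) = (500.6 - 497)/(22.3/√470) = 3.5. Critical value: ±1.645. Since |3.5| > 1.645, Reject H₀.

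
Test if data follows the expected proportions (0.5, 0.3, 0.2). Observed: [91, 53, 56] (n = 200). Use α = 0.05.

Expected: [100.0, 60.0, 40.0]. χ² = 8.027. df = 2, critical = 5.991. Reject H₀.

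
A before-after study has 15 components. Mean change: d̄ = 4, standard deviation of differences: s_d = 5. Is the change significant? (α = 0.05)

t = d̄/(s_d/√n) = 4/(5/√15) = 3.098. df = 14, critical t = ±2.145. Reject H₀.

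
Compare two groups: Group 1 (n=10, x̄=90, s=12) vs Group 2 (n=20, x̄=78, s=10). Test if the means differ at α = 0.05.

Pooled sp = 10.68. t = 2.9, df = 28. Critical t = ±2.048. Reject H₀.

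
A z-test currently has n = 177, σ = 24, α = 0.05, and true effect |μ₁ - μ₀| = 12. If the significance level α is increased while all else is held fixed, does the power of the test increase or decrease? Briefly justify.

Power increases: a larger α lowers the critical value, so more of the H₁ sampling distribution falls in the rejection region.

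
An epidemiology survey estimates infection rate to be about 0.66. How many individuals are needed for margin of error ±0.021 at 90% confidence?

n = z²p(1-p)/E² = 1.645²×0.66×0.34/0.021² = 1376.9 → n = 1377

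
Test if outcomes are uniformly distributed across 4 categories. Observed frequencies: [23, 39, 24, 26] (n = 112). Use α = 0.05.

Expected = 28 each. χ² = Σ(O-E)²/E = 5.929. df = 3, critical value = 7.815. Fail to reject H₀.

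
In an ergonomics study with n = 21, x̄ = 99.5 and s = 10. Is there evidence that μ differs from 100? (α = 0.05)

t = (x̄ - μ₀)/(s/√n) = (99.5 - 100)/(10/√21) = -0.229. df = 20, critical t = ±2.086. Fail to reject H₀.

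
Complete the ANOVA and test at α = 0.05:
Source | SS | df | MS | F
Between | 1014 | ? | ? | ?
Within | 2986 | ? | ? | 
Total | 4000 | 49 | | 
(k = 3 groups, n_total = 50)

df_between = 2, df_within = 47. MS_between = 507.0, MS_within = 63.53. F = 7.98, F_crit ≈ 3.195. Reject H₀.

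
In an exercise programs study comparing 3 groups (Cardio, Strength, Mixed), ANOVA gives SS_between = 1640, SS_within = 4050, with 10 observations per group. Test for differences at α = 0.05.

df_between = 2, df_within = 27. F = MS_between/MS_within = 820.0/150.0 = 5.467. F_crit ≈ 3.354. Reject H₀. At least one mean differs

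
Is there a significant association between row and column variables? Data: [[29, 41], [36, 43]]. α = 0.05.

χ² = 0.259. df = 1, critical = 3.841. Fail to reject H₀. No evidence of dependence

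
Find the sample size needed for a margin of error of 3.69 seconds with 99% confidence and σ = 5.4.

n = (z*σ/E)² = (2.576×5.4/3.69)² = 14.2 → n = 15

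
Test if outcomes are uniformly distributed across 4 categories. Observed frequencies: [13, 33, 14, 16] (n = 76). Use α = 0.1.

Expected = 19 each. χ² = Σ(O-E)²/E = 14.0. df = 3, critical value = 6.251. Reject H₀.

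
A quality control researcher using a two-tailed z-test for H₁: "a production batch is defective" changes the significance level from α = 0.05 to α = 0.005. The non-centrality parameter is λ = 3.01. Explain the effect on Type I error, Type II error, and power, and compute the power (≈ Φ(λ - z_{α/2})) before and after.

Decreasing α from 0.05 to 0.005:
• Type I error rate decreases (α is the Type I rate by definition).
• Critical value moves from z_{α/2} = 1.96 to 2.807, so power = Φ(λ - z_{α/2}) goes from Φ(3.01 - 1.96) = 0.853 to Φ(3.01 - 2.807) = 0.58.
• Type II error rate β = 1 - power therefore increases (0.147 → 0.42).
Appropriate when false positives are costly — here, scrapping a good batch — wasted material and cost for no reason.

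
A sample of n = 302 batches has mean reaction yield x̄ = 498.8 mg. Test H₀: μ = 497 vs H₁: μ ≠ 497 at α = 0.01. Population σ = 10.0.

z = (x̄ - μ₀)/(σ/√n) = (498.8 - 497)/(10.0/√302) = 3.128. Critical value: ±2.576. Since |3.128| > 2.576, Reject H₀.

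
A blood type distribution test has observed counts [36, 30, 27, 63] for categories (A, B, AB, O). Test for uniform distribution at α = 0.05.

Expected = 39 each. χ² = Σ(O-E)²/E = 20.769. df = 3, critical value = 7.815. Reject H₀.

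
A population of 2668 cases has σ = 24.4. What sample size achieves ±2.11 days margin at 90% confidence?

Without FPC: n₀ = (1.645×24.4/2.11)² = 361.865. With FPC: n = n₀N/(n₀+N-1) = 318.8 → n = 319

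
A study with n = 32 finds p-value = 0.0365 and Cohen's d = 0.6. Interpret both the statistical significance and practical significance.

Statistically significant (p = 0.0365 < 0.05). Cohen's d = 0.6 indicates a medium effect size. Both statistical and practical significance should be considered.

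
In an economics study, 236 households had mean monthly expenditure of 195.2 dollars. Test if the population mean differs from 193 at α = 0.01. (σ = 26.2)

z = (x̄ - μ₀)/(σ/√n) = (195.2 - 193)/(26.2/√236) = 1.29. Critical value: ±2.576. Since |1.29| ≤ 2.576, Fail to reject H₀.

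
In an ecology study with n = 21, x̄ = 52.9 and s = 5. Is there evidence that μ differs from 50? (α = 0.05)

t = (x̄ - μ₀)/(s/√n) = (52.9 - 50)/(5/√21) = 2.658. df = 20, critical t = ±2.086. Reject H₀.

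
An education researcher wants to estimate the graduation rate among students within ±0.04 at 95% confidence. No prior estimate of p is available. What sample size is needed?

Conservative approach: use p = 0.5 (maximizes p(1-p) = 0.25). n = z²(0.25)/E² = 1.96²×0.25/0.04² = 600.2 → n = 601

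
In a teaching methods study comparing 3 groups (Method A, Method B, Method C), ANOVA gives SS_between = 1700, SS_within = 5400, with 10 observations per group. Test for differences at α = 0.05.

df_between = 2, df_within = 27. F = MS_between/MS_within = 850.0/200.0 = 4.25. F_crit ≈ 3.354. Reject H₀. At least one mean differs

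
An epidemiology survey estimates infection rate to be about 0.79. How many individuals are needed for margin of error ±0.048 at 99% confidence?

n = z²p(1-p)/E² = 2.576²×0.79×0.21/0.048² = 477.8 → n = 478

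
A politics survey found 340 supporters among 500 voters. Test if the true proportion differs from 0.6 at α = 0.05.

p̂ = 0.68, p₀ = 0.6. z = (p̂ - p₀)/√(p₀(1-p₀)/n) = 3.651. Critical: ±1.96. Reject H₀.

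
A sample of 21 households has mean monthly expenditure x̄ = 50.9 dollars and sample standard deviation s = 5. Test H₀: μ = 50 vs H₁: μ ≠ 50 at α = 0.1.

t = (x̄ - μ₀)/(s/√n) = (50.9 - 50)/(5/√21) = 0.825. df = 20, critical t = ±1.725. Fail to reject H₀.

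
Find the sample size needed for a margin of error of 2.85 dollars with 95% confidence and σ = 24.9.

n = (z*σ/E)² = (1.96×24.9/2.85)² = 293.2 → n = 294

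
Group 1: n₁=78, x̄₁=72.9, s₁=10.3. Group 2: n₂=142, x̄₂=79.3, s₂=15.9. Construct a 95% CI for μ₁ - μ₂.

Difference = -6.4. SE = √(10.3²/78 + 15.9²/142) = 1.772. CI = (-9.87, -2.93)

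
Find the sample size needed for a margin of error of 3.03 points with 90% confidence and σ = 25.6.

n = (z*σ/E)² = (1.645×25.6/3.03)² = 193.2 → n = 194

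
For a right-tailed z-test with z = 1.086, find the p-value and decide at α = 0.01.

p = P(Z > 1.086) = 1 - Φ(1.086) ≈ 0.1387. Since p ≥ 0.01, fail to reject H₀ (not significant) at α = 0.01.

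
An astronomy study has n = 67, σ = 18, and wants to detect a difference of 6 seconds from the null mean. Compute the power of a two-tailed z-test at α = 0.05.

SE = σ/√n = 18/√67 = 2.199. Non-centrality λ = d/SE = 6/2.199 = 2.728. Power ≈ Φ(λ - z_{α/2}) = Φ(2.728 - 1.96) = Φ(0.768) = 0.779.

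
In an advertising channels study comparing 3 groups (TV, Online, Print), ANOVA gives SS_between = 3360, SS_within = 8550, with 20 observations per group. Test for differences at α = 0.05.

df_between = 2, df_within = 57. F = MS_between/MS_within = 1680.0/150.0 = 11.2. F_crit ≈ 3.159. Reject H₀. At least one mean differs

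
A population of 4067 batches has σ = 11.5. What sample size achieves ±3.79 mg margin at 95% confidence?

Without FPC: n₀ = (1.96×11.5/3.79)² = 35.37. With FPC: n = n₀N/(n₀+N-1) = 35.1 → n = 36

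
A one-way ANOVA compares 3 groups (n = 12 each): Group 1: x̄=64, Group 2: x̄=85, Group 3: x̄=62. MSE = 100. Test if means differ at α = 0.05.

Grand mean = 70.33. SS_between = 3896.0, MS_between = 1948.0. F = 19.48, F_crit ≈ 3.285. Reject H₀.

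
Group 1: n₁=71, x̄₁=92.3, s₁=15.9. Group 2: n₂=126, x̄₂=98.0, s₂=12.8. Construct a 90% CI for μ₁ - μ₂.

Difference = -5.7. SE = √(15.9²/71 + 12.8²/126) = 2.205. CI = (-9.33, -2.07)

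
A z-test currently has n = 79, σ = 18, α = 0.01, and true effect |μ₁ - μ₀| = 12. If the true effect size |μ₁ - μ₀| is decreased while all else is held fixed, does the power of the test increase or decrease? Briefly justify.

Power decreases: a smaller true effect decreases the non-centrality λ = |μ₁ - μ₀|/(σ/√n).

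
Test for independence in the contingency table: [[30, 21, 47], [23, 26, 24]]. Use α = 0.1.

χ² = 5.367. df = 2, critical = 4.605. Reject H₀. Variables are dependent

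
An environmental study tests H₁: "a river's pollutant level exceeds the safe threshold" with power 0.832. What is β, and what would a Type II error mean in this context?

β = 1 - power = 1 - 0.832 = 0.168. A Type II error is failing to reject H₀ when H₀ is false (false negative) — here, failing to conclude that a river's pollutant level exceeds the safe threshold when in fact it is true. Consequence: allowing unsafe pollution to continue.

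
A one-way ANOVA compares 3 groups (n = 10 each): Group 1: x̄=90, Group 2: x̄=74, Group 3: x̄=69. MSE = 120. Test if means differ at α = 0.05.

Grand mean = 77.67. SS_between = 2406.67, MS_between = 1203.33. F = 10.028, F_crit ≈ 3.354. Reject H₀.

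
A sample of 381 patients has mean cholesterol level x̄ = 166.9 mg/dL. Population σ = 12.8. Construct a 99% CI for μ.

CI = x̄ ± z*(σ/√n) = 166.9 ± 2.576(12.8/√381) = 166.9 ± 1.69 = (165.21, 168.59)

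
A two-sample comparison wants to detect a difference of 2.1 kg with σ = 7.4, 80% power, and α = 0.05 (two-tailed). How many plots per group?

n per group = 2(z_α/2 + z_β)²σ²/d² = 2×(1.96 + 0.84)²×7.4²/2.1² = 194.7 → n = 195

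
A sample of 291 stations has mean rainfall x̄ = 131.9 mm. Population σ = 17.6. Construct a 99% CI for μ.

CI = x̄ ± z*(σ/√n) = 131.9 ± 2.576(17.6/√291) = 131.9 ± 2.66 = (129.24, 134.56)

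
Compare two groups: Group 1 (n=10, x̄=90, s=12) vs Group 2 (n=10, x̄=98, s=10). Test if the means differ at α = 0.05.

Pooled sp = 11.05. t = -1.62, df = 18. Critical t = ±2.101. Fail to reject H₀.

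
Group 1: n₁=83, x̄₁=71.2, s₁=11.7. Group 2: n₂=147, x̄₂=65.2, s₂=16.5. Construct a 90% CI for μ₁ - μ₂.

Difference = 6.0. SE = √(11.7²/83 + 16.5²/147) = 1.871. CI = (2.92, 9.08)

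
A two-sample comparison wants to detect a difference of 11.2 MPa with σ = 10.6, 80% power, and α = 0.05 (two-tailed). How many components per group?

n per group = 2(z_α/2 + z_β)²σ²/d² = 2×(1.96 + 0.84)²×10.6²/11.2² = 14.04 → n = 15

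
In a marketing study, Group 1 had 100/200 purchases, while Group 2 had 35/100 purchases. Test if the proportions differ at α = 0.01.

p̂₁ = 0.5, p̂₂ = 0.35, pooled p̂ = 0.45. z = 2.462. Critical: ±2.576. Fail to reject H₀.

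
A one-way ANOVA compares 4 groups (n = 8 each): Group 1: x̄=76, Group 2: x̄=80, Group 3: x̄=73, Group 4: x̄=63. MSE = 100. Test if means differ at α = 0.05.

Grand mean = 73.0. SS_between = 1264.0, MS_between = 421.33. F = 4.213, F_crit ≈ 2.947. Reject H₀.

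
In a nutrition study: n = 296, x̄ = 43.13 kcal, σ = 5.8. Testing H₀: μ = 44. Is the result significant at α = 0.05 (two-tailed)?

z = (43.13 - 44)/(5.8/√296) = -2.581. Since |z| > 1.96, significant at α = 0.05.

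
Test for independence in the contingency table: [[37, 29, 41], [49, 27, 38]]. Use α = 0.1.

χ² = 1.64. df = 2, critical = 4.605. Fail to reject H₀. No evidence of dependence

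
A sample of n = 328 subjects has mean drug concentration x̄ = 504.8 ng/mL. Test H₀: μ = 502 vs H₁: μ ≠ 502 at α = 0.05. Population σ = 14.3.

z = (x̄ - μ₀)/(σ/√n) = (504.8 - 502)/(14.3/√328) = 3.546. Critical value: ±1.96. Since |3.546| > 1.96, Reject H₀.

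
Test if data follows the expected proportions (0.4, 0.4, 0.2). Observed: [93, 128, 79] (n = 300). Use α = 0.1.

Expected: [120.0, 120.0, 60.0]. χ² = 12.625. df = 2, critical = 4.605. Reject H₀.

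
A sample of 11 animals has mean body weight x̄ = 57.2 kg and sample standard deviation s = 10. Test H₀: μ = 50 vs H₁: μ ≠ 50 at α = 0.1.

t = (x̄ - μ₀)/(s/√n) = (57.2 - 50)/(10/√11) = 2.388. df = 10, critical t = ±1.812. Reject H₀.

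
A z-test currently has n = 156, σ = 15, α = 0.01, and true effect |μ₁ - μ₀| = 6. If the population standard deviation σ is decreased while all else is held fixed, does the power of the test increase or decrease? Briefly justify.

Power increases: a smaller σ shrinks the standard error σ/√n, moving the sampling distribution under H₁ further from the critical value.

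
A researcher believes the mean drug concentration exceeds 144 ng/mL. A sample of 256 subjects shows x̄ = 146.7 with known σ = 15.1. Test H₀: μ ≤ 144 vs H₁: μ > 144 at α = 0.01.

z = 2.861. Critical value: 2.33. Reject H₀.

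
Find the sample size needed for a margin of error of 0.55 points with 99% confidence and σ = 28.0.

n = (z*σ/E)² = (2.576×28.0/0.55)² = 17198.2 → n = 17199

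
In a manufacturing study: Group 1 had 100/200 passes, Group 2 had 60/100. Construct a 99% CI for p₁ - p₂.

p̂₁ = 0.5, p̂₂ = 0.6. Difference = -0.1. CI = (-0.256, 0.056)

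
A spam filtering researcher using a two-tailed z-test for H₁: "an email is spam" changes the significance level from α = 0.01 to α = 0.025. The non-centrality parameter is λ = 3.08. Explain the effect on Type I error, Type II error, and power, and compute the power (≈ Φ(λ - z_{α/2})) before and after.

Increasing α from 0.01 to 0.025:
• Type I error rate increases (α is the Type I rate by definition).
• Critical value moves from z_{α/2} = 2.576 to 2.241, so power = Φ(λ - z_{α/2}) goes from Φ(3.08 - 2.576) = 0.693 to Φ(3.08 - 2.241) = 0.799.
• Type II error rate β = 1 - power therefore decreases (0.307 → 0.201).
Appropriate when false negatives are costly — here, a spam email lands in the inbox.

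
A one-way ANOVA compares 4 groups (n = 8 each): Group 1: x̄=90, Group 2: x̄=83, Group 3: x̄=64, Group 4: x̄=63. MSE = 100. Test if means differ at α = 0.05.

Grand mean = 75.0. SS_between = 4432.0, MS_between = 1477.33. F = 14.773, F_crit ≈ 2.947. Reject H₀.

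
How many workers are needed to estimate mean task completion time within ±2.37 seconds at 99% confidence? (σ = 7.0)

n = (z*σ/E)² = (2.576×7.0/2.37)² = 57.9 → n = 58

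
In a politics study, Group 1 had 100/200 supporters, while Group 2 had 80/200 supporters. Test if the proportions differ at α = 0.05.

p̂₁ = 0.5, p̂₂ = 0.4, pooled p̂ = 0.45. z = 2.01. Critical: ±1.96. Reject H₀.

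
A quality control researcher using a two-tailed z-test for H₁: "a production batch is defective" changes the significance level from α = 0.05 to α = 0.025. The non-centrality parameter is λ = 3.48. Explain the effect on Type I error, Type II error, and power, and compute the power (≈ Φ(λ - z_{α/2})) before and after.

Decreasing α from 0.05 to 0.025:
• Type I error rate decreases (α is the Type I rate by definition).
• Critical value moves from z_{α/2} = 1.96 to 2.241, so power = Φ(λ - z_{α/2}) goes from Φ(3.48 - 1.96) = 0.936 to Φ(3.48 - 2.241) = 0.892.
• Type II error rate β = 1 - power therefore increases (0.064 → 0.108).
Appropriate when false positives are costly — here, scrapping a good batch — wasted material and cost for no reason.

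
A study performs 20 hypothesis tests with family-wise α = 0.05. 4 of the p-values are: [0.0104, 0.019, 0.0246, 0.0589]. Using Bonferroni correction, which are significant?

Bonferroni α = 0.05/20 = 0.0025. None of the given p-values are significant.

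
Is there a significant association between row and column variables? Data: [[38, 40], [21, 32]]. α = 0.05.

χ² = 1.055. df = 1, critical = 3.841. Fail to reject H₀. No evidence of dependence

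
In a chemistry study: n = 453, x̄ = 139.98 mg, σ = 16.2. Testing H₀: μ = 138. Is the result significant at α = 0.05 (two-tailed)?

z = (139.98 - 138)/(16.2/√453) = 2.601. Since |z| > 1.96, significant at α = 0.05.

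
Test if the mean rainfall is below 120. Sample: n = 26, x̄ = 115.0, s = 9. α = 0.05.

t = (115.0 - 120)/(9/√26) = -2.833, df = 25. Critical t = -1.708. Reject H₀.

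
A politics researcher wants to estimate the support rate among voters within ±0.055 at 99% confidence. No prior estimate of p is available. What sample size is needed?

Conservative approach: use p = 0.5 (maximizes p(1-p) = 0.25). n = z²(0.25)/E² = 2.576²×0.25/0.055² = 548.4 → n = 549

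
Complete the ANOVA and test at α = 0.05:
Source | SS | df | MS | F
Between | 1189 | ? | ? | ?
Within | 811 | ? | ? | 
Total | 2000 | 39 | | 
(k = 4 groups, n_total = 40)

df_between = 3, df_within = 36. MS_between = 396.33, MS_within = 22.53. F = 17.593, F_crit ≈ 2.866. Reject H₀.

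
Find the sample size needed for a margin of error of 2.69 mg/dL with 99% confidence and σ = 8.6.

n = (z*σ/E)² = (2.576×8.6/2.69)² = 67.8 → n = 68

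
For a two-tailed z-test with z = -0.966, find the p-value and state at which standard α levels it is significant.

p = 2·P(Z > |-0.966|) = 2·(1 - Φ(0.966)) ≈ 0.334. Not significant at any standard level.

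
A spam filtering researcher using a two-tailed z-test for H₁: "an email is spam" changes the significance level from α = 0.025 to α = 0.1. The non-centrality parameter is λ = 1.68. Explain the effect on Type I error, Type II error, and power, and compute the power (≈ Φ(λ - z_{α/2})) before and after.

Increasing α from 0.025 to 0.1:
• Type I error rate increases (α is the Type I rate by definition).
• Critical value moves from z_{α/2} = 2.241 to 1.645, so power = Φ(λ - z_{α/2}) goes from Φ(1.68 - 2.241) = 0.287 to Φ(1.68 - 1.645) = 0.514.
• Type II error rate β = 1 - power therefore decreases (0.713 → 0.486).
Appropriate when false negatives are costly — here, a spam email lands in the inbox.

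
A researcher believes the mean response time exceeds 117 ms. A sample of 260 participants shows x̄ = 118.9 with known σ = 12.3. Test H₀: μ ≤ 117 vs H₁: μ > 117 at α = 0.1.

z = 2.491. Critical value: 1.28. Reject H₀.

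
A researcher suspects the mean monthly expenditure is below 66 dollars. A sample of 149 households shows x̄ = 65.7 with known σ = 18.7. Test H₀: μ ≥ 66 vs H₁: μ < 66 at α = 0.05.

z = -0.196. Critical value: -1.645. Fail to reject H₀.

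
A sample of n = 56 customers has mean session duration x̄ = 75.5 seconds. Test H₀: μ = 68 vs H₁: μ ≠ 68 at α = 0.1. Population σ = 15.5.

z = (x̄ - μ₀)/(σ/√n) = (75.5 - 68)/(15.5/√56) = 3.621. Critical value: ±1.645. Since |3.621| > 1.645, Reject H₀.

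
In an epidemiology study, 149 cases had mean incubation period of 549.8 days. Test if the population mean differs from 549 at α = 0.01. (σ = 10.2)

z = (x̄ - μ₀)/(σ/√n) = (549.8 - 549)/(10.2/√149) = 0.957. Critical value: ±2.576. Since |0.957| ≤ 2.576, Fail to reject H₀.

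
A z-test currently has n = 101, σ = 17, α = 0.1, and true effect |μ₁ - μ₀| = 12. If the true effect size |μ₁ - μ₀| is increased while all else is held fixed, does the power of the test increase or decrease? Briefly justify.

Power increases: a larger true effect increases the non-centrality λ = |μ₁ - μ₀|/(σ/√n).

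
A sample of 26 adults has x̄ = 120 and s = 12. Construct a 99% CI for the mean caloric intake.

CI = x̄ ± t*(s/√n) = 120 ± 2.787(12/√26) = (113.44, 126.56)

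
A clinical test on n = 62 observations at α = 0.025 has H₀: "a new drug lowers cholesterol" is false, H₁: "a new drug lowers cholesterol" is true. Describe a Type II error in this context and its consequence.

Type II error: failing to reject H₀ when it is false — concluding that a new drug lowers cholesterol is not supported when in fact it is. Consequence: shelving an effective drug — patients miss out on a treatment that would have helped.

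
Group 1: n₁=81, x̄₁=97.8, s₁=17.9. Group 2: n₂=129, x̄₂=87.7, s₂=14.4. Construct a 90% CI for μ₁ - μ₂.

Difference = 10.1. SE = √(17.9²/81 + 14.4²/129) = 2.359. CI = (6.22, 13.98)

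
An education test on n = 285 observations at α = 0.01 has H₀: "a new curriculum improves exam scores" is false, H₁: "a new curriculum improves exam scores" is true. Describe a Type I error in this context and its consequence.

Type I error: rejecting H₀ when it is true — concluding that a new curriculum improves exam scores when in fact it is not. Consequence: adopting a curriculum that gives no real benefit — disruption for nothing.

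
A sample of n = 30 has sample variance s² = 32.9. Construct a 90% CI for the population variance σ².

df = 29. χ²_{0.05} = 42.557, χ²_{0.95} = 17.708. CI for σ² = ((n-1)s²/χ²_{α/2}, (n-1)s²/χ²_{1-α/2}) = (29·32.9/42.557, 29·32.9/17.708) = (22.42, 53.88)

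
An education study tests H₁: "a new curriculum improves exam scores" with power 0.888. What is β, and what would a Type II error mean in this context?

β = 1 - power = 1 - 0.888 = 0.112. A Type II error is failing to reject H₀ when H₀ is false (false negative) — here, failing to conclude that a new curriculum improves exam scores when in fact it is true. Consequence: keeping the old curriculum when the new one would have helped students.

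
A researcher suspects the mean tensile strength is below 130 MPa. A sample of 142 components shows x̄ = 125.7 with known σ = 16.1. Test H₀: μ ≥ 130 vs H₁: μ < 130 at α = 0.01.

z = -3.183. Critical value: -2.33. Reject H₀.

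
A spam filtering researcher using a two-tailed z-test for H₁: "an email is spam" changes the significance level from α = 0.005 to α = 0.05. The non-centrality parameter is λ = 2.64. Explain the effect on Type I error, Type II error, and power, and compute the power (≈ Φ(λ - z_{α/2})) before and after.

Increasing α from 0.005 to 0.05:
• Type I error rate increases (α is the Type I rate by definition).
• Critical value moves from z_{α/2} = 2.807 to 1.96, so power = Φ(λ - z_{α/2}) goes from Φ(2.64 - 2.807) = 0.434 to Φ(2.64 - 1.96) = 0.752.
• Type II error rate β = 1 - power therefore decreases (0.566 → 0.248).
Appropriate when false negatives are costly — here, a spam email lands in the inbox.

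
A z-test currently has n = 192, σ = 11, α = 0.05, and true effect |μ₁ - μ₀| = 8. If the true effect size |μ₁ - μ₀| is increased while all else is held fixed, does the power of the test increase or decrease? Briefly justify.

Power increases: a larger true effect increases the non-centrality λ = |μ₁ - μ₀|/(σ/√n).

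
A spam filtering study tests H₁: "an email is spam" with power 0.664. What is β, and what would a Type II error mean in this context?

β = 1 - power = 1 - 0.664 = 0.336. A Type II error is failing to reject H₀ when H₀ is false (false negative) — here, failing to conclude that an email is spam when in fact it is true. Consequence: a spam email lands in the inbox.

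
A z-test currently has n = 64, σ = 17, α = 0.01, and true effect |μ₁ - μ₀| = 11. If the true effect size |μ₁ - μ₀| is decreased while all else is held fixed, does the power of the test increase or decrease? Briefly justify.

Power decreases: a smaller true effect decreases the non-centrality λ = |μ₁ - μ₀|/(σ/√n).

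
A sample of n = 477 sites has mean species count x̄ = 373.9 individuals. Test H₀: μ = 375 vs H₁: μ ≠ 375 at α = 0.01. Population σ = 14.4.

z = (x̄ - μ₀)/(σ/√n) = (373.9 - 375)/(14.4/√477) = -1.668. Critical value: ±2.576. Since |-1.668| ≤ 2.576, Fail to reject H₀.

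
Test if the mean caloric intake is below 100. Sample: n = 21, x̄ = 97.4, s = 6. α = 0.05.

t = (97.4 - 100)/(6/√21) = -1.986, df = 20. Critical t = -1.725. Reject H₀.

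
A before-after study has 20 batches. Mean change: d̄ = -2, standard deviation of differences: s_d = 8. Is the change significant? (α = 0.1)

t = d̄/(s_d/√n) = -2/(8/√20) = -1.118. df = 19, critical t = ±1.729. Fail to reject H₀.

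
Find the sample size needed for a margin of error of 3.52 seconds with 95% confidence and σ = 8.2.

n = (z*σ/E)² = (1.96×8.2/3.52)² = 20.8 → n = 21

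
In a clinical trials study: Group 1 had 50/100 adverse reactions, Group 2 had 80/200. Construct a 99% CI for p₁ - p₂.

p̂₁ = 0.5, p̂₂ = 0.4. Difference = 0.1. CI = (-0.057, 0.257)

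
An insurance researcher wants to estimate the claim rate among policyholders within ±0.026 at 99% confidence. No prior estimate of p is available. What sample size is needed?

Conservative approach: use p = 0.5 (maximizes p(1-p) = 0.25). n = z²(0.25)/E² = 2.576²×0.25/0.026² = 2454.1 → n = 2455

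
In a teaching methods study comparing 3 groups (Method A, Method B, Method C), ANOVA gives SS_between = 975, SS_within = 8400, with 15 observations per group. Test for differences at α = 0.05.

df_between = 2, df_within = 42. F = MS_between/MS_within = 487.5/200.0 = 2.438. F_crit ≈ 3.22. Fail to reject H₀.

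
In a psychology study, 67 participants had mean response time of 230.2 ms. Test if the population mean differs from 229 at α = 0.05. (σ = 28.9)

z = (x̄ - μ₀)/(σ/√n) = (230.2 - 229)/(28.9/√67) = 0.34. Critical value: ±1.96. Since |0.34| ≤ 1.96, Fail to reject H₀.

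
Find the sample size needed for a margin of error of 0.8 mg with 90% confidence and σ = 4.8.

n = (z*σ/E)² = (1.645×4.8/0.8)² = 97.4 → n = 98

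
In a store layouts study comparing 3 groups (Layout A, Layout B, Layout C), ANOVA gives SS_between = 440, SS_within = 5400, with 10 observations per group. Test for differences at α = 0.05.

df_between = 2, df_within = 27. F = MS_between/MS_within = 220.0/200.0 = 1.1. F_crit ≈ 3.354. Fail to reject H₀.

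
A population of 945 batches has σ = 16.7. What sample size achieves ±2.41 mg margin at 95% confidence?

Without FPC: n₀ = (1.96×16.7/2.41)² = 184.464. With FPC: n = n₀N/(n₀+N-1) = 154.5 → n = 155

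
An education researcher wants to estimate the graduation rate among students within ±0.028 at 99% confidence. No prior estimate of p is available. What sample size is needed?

Conservative approach: use p = 0.5 (maximizes p(1-p) = 0.25). n = z²(0.25)/E² = 2.576²×0.25/0.028² = 2116.0 → n = 2116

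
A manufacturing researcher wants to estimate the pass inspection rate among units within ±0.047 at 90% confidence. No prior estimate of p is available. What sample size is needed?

Conservative approach: use p = 0.5 (maximizes p(1-p) = 0.25). n = z²(0.25)/E² = 1.645²×0.25/0.047² = 306.2 → n = 307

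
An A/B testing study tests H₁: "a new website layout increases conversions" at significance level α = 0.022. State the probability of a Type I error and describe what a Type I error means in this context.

P(Type I error) = α = 0.022. A Type I error is rejecting H₀ when H₀ is actually true (false positive) — here, concluding that a new website layout increases conversions when in fact this is not the case. Consequence: rolling out a layout that doesn't actually help — wasted engineering effort.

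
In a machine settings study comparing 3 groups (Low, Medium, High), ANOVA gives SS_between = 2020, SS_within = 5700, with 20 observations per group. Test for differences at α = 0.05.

df_between = 2, df_within = 57. F = MS_between/MS_within = 1010.0/100.0 = 10.1. F_crit ≈ 3.159. Reject H₀. At least one mean differs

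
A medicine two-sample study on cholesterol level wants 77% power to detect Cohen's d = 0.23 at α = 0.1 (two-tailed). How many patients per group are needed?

z_{α/2} = 1.645, z_β = Φ⁻¹(0.77) = 0.739. For small effect (d = 0.23): n per group = 2(z_{α/2} + z_β)²/d² = 2(1.645 + 0.739)²/0.23² = 214.9 → 215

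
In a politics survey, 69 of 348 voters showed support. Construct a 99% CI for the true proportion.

p̂ = 0.198. CI = p̂ ± z*√(p̂(1-p̂)/n) = (0.143, 0.253)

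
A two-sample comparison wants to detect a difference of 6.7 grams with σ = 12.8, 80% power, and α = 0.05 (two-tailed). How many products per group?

n per group = 2(z_α/2 + z_β)²σ²/d² = 2×(1.96 + 0.84)²×12.8²/6.7² = 57.2 → n = 58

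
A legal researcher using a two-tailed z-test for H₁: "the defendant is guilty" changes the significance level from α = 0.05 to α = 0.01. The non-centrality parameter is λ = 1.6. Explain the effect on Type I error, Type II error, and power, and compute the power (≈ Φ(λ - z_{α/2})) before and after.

Decreasing α from 0.05 to 0.01:
• Type I error rate decreases (α is the Type I rate by definition).
• Critical value moves from z_{α/2} = 1.96 to 2.576, so power = Φ(λ - z_{α/2}) goes from Φ(1.6 - 1.96) = 0.359 to Φ(1.6 - 2.576) = 0.165.
• Type II error rate β = 1 - power therefore increases (0.641 → 0.835).
Appropriate when false positives are costly — here, convicting an innocent person.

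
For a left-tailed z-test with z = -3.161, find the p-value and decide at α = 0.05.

p = P(Z < -3.161) = Φ(-3.161) ≈ 0.0008. Since p < 0.05, reject H₀ (significant) at α = 0.05.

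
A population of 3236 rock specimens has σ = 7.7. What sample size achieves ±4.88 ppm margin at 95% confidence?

Without FPC: n₀ = (1.96×7.7/4.88)² = 9.564. With FPC: n = n₀N/(n₀+N-1) = 9.5 → n = 10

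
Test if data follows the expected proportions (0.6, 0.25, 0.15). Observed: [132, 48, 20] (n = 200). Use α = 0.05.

Expected: [120.0, 50.0, 30.0]. χ² = 4.613. df = 2, critical = 5.991. Fail to reject H₀.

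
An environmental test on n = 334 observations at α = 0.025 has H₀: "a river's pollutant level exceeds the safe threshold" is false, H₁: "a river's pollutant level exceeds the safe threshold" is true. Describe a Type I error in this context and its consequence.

Type I error: rejecting H₀ when it is true — concluding that a river's pollutant level exceeds the safe threshold when in fact it is not. Consequence: shutting down a compliant factory unnecessarily.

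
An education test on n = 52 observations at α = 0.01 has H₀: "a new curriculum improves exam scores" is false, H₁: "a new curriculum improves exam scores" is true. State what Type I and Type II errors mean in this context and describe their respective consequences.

Type I (false positive): concluding that a new curriculum improves exam scores when it is not — adopting a curriculum that gives no real benefit — disruption for nothing. Type II (false negative): failing to conclude that a new curriculum improves exam scores when it is — keeping the old curriculum when the new one would have helped students. Which is costlier depends on domain priorities and is a judgement call rather than a statistical fact.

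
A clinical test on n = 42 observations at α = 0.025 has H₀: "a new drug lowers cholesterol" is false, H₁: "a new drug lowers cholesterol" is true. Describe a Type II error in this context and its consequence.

Type II error: failing to reject H₀ when it is false — concluding that a new drug lowers cholesterol is not supported when in fact it is. Consequence: shelving an effective drug — patients miss out on a treatment that would have helped.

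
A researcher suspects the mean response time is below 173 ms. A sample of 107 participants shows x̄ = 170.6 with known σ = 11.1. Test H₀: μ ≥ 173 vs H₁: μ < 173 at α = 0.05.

z = -2.237. Critical value: -1.645. Reject H₀.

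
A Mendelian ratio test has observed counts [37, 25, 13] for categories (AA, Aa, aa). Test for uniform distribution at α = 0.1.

Expected = 25 each. χ² = Σ(O-E)²/E = 11.52. df = 2, critical value = 4.605. Reject H₀.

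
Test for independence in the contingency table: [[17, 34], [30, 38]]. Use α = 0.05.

χ² = 1.418. df = 1, critical = 3.841. Fail to reject H₀. No evidence of dependence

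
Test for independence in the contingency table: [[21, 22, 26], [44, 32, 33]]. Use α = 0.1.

χ² = 1.929. df = 2, critical = 4.605. Fail to reject H₀. No evidence of dependence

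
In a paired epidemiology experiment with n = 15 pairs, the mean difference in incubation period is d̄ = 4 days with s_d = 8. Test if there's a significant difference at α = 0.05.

t = d̄/(s_d/√n) = 4/(8/√15) = 1.936. df = 14, critical t = ±2.145. Fail to reject H₀.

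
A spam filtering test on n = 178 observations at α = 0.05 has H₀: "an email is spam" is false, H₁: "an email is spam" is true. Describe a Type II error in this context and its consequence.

Type II error: failing to reject H₀ when it is false — concluding that an email is spam is not supported when in fact it is. Consequence: a spam email lands in the inbox.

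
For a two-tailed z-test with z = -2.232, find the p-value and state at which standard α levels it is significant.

p = 2·P(Z > |-2.232|) = 2·(1 - Φ(2.232)) ≈ 0.0256. Significant at α = 0.1; Significant at α = 0.05.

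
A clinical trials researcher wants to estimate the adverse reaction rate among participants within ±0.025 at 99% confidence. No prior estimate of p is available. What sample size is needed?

Conservative approach: use p = 0.5 (maximizes p(1-p) = 0.25). n = z²(0.25)/E² = 2.576²×0.25/0.025² = 2654.3 → n = 2655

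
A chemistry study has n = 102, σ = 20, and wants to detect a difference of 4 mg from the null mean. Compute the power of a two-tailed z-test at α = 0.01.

SE = σ/√n = 20/√102 = 1.98. Non-centrality λ = d/SE = 4/1.98 = 2.02. Power ≈ Φ(λ - z_{α/2}) = Φ(2.02 - 2.576) = Φ(-0.556) = 0.289.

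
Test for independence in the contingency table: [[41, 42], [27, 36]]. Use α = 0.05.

χ² = 0.616. df = 1, critical = 3.841. Fail to reject H₀. No evidence of dependence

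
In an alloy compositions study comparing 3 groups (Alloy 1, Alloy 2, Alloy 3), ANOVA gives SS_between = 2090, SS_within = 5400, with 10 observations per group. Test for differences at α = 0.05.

df_between = 2, df_within = 27. F = MS_between/MS_within = 1045.0/200.0 = 5.225. F_crit ≈ 3.354. Reject H₀. At least one mean differs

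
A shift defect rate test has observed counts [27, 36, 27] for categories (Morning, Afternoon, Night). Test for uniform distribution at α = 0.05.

Expected = 30 each. χ² = Σ(O-E)²/E = 1.8. df = 2, critical value = 5.991. Fail to reject H₀.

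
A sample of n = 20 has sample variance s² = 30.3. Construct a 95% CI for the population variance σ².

df = 19. χ²_{0.025} = 32.852, χ²_{0.975} = 8.907. CI for σ² = ((n-1)s²/χ²_{α/2}, (n-1)s²/χ²_{1-α/2}) = (19·30.3/32.852, 19·30.3/8.907) = (17.52, 64.63)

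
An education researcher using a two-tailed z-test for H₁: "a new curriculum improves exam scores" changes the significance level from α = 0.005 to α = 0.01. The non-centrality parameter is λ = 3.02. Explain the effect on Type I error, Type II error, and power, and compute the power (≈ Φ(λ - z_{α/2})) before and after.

Increasing α from 0.005 to 0.01:
• Type I error rate increases (α is the Type I rate by definition).
• Critical value moves from z_{α/2} = 2.807 to 2.576, so power = Φ(λ - z_{α/2}) goes from Φ(3.02 - 2.807) = 0.584 to Φ(3.02 - 2.576) = 0.671.
• Type II error rate β = 1 - power therefore decreases (0.416 → 0.329).
Appropriate when false negatives are costly — here, keeping the old curriculum when the new one would have helped students.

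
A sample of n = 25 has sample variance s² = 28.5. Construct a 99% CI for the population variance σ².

df = 24. χ²_{0.005} = 45.559, χ²_{0.995} = 9.886. CI for σ² = ((n-1)s²/χ²_{α/2}, (n-1)s²/χ²_{1-α/2}) = (24·28.5/45.559, 24·28.5/9.886) = (15.01, 69.19)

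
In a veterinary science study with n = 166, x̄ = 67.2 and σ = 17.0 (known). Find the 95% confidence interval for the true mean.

CI = x̄ ± z*(σ/√n) = 67.2 ± 1.96(17.0/√166) = 67.2 ± 2.59 = (64.61, 69.79)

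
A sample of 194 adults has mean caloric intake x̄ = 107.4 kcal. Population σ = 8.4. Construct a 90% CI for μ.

CI = x̄ ± z*(σ/√n) = 107.4 ± 1.645(8.4/√194) = 107.4 ± 0.99 = (106.41, 108.39)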